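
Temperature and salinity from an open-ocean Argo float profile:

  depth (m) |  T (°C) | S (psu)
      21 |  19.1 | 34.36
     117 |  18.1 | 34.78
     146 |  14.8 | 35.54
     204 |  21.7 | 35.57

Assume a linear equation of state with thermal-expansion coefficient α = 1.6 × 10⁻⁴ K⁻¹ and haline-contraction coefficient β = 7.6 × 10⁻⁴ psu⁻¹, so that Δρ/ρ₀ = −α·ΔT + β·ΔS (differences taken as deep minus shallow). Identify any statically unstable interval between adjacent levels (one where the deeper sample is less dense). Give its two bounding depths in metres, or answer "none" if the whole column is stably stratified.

146–204 m

Evaluate Δρ/ρ₀ = −αΔT + βΔS across each adjacent pair:
  21–117 m: −αΔT+βΔS = −(1.6 × 10⁻⁴)(-1.0)+(7.6 × 10⁻⁴)(+0.42) = 4.8 × 10⁻⁴ → stable
  117–146 m: −αΔT+βΔS = −(1.6 × 10⁻⁴)(-3.3)+(7.6 × 10⁻⁴)(+0.76) = 1.1 × 10⁻³ → stable
  146–204 m: −αΔT+βΔS = −(1.6 × 10⁻⁴)(+6.9)+(7.6 × 10⁻⁴)(+0.03) = -1.1 × 10⁻³ → UNSTABLE
The 146–204 m interval has Δρ < 0: lighter water underlies denser water.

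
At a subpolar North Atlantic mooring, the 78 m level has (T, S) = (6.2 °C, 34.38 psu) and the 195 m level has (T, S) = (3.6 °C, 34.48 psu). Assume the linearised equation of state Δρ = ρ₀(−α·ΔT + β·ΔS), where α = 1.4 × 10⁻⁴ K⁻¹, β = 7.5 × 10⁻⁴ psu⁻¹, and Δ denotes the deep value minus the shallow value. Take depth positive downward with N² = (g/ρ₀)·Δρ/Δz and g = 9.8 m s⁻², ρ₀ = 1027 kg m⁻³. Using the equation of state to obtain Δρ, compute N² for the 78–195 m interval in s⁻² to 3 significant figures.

ΔT = -2.6 K, ΔS = +0.10 psu (deep − shallow).
Δρ/ρ₀ = −αΔT + βΔS = 3.64 × 10⁻⁴ + 7.50 × 10⁻⁵ = 4.39 × 10⁻⁴, so Δρ ≈ 0.4509 kg m⁻³.
N² = (g/ρ₀)·Δρ/Δz = g·(Δρ/ρ₀)/Δz = 9.8 × 4.39 × 10⁻⁴ / 117 = 3.6771 × 10⁻⁵ s⁻² ≈ 3.68 × 10⁻⁵ s⁻².

3.68 × 10⁻⁵ s⁻²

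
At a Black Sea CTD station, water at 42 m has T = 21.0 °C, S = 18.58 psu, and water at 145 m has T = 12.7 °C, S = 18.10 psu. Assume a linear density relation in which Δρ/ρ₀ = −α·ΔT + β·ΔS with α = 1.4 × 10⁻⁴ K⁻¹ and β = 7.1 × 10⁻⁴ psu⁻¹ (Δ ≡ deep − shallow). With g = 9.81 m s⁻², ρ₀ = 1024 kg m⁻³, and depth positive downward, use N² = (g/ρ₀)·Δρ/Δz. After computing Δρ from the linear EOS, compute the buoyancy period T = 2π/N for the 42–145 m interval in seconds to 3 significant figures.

710 s

ΔT = -8.3 K, ΔS = -0.48 psu (deep − shallow).
Δρ/ρ₀ = −αΔT + βΔS = 1.162 × 10⁻³ − 3.408 × 10⁻⁴ = 8.212 × 10⁻⁴, so Δρ ≈ 0.8409 kg m⁻³.
N² = (g/ρ₀)·Δρ/Δz = g·(Δρ/ρ₀)/Δz = 9.81 × 8.212 × 10⁻⁴ / 103 = 7.8213 × 10⁻⁵ s⁻².
N = √(7.8213 × 10⁻⁵) = 8.8438 × 10⁻³ rad s⁻¹ → T = 2π/N = 710.46 s ≈ 710 s.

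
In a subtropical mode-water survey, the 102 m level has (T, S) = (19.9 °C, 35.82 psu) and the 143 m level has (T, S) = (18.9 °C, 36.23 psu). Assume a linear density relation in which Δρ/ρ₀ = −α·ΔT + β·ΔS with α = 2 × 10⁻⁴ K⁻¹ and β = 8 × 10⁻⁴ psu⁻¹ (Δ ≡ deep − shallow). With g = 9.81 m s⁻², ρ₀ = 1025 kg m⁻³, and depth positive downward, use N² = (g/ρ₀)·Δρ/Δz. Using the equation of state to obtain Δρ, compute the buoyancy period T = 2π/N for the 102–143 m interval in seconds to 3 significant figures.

559 s

ΔT = -1.0 K, ΔS = +0.41 psu (deep − shallow).
Δρ/ρ₀ = −αΔT + βΔS = 2.00 × 10⁻⁴ + 3.28 × 10⁻⁴ = 5.28 × 10⁻⁴, so Δρ ≈ 0.5412 kg m⁻³.
N² = (g/ρ₀)·Δρ/Δz = g·(Δρ/ρ₀)/Δz = 9.81 × 5.28 × 10⁻⁴ / 41 = 1.2633 × 10⁻⁴ s⁻².
N = √(1.2633 × 10⁻⁴) = 0.011240 rad s⁻¹ → T = 2π/N = 559.00 s ≈ 559 s.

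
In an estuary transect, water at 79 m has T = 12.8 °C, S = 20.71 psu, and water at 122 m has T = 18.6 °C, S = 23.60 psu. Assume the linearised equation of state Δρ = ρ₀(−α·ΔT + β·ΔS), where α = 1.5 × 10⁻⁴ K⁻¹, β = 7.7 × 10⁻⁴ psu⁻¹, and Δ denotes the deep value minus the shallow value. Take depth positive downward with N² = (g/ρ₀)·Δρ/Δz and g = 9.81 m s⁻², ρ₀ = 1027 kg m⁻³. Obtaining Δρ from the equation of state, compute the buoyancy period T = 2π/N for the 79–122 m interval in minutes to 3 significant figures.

5.96 min

ΔT = +5.8 K, ΔS = +2.89 psu (deep − shallow).
Δρ/ρ₀ = −αΔT + βΔS = -8.70 × 10⁻⁴ + 2.2253 × 10⁻³ = 1.3553 × 10⁻³, so Δρ ≈ 1.392 kg m⁻³.
N² = (g/ρ₀)·Δρ/Δz = g·(Δρ/ρ₀)/Δz = 9.81 × 1.3553 × 10⁻³ / 43 = 3.0920 × 10⁻⁴ s⁻².
N = √(3.0920 × 10⁻⁴) = 0.017584 rad s⁻¹ → T = 2π/N = 357.32 s = 5.9553 min ≈ 5.96 min.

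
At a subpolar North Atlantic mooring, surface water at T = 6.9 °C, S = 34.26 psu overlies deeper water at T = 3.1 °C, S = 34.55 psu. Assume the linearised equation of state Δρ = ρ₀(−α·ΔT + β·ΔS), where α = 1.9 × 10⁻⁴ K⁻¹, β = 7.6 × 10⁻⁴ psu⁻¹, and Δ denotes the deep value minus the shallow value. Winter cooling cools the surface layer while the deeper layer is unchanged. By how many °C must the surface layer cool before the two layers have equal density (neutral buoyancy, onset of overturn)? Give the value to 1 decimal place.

5.0 °C

Neutral buoyancy requires Δρ = 0, i.e. −α(T_deep − T_surf′) + β(S_deep − S_surf) = 0.
T_surf′ = T_deep − (β/α)·ΔS = 3.1 − (7.6 × 10⁻⁴/1.9 × 10⁻⁴)·(+0.29) = 1.940 °C.
Cooling required: 6.9 − (1.940) = 4.960 °C.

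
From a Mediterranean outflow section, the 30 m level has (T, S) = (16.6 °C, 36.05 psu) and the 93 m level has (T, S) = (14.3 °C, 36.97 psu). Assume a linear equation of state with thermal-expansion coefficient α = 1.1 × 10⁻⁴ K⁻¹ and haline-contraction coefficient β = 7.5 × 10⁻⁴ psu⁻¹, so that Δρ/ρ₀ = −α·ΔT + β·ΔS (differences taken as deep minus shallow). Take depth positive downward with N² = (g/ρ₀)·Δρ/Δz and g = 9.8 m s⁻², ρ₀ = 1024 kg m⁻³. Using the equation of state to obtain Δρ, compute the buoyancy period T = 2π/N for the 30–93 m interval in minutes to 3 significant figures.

8.65 min

ΔT = -2.3 K, ΔS = +0.92 psu (deep − shallow).
Δρ/ρ₀ = −αΔT + βΔS = 2.53 × 10⁻⁴ + 6.90 × 10⁻⁴ = 9.43 × 10⁻⁴, so Δρ ≈ 0.9656 kg m⁻³.
N² = (g/ρ₀)·Δρ/Δz = g·(Δρ/ρ₀)/Δz = 9.8 × 9.43 × 10⁻⁴ / 63 = 1.4669 × 10⁻⁴ s⁻².
N = √(1.4669 × 10⁻⁴) = 0.012112 rad s⁻¹ → T = 2π/N = 518.76 s = 8.6460 min ≈ 8.65 min.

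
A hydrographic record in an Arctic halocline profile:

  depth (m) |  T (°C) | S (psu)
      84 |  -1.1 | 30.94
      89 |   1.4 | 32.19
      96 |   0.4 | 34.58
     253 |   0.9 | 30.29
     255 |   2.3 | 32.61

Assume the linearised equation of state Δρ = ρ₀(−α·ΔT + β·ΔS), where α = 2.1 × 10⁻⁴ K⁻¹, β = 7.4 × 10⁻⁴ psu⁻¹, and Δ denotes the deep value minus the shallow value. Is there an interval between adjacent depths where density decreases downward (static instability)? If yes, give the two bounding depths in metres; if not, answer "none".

Evaluate Δρ/ρ₀ = −αΔT + βΔS across each adjacent pair:
  84–89 m: −αΔT+βΔS = −(2.1 × 10⁻⁴)(+2.5)+(7.4 × 10⁻⁴)(+1.25) = 4.0 × 10⁻⁴ → stable
  89–96 m: −αΔT+βΔS = −(2.1 × 10⁻⁴)(-1.0)+(7.4 × 10⁻⁴)(+2.39) = 2.0 × 10⁻³ → stable
  96–253 m: −αΔT+βΔS = −(2.1 × 10⁻⁴)(+0.5)+(7.4 × 10⁻⁴)(-4.29) = -3.3 × 10⁻³ → UNSTABLE
  253–255 m: −αΔT+βΔS = −(2.1 × 10⁻⁴)(+1.4)+(7.4 × 10⁻⁴)(+2.32) = 1.4 × 10⁻³ → stable
The 96–253 m interval has Δρ < 0: lighter water underlies denser water.

96–253 m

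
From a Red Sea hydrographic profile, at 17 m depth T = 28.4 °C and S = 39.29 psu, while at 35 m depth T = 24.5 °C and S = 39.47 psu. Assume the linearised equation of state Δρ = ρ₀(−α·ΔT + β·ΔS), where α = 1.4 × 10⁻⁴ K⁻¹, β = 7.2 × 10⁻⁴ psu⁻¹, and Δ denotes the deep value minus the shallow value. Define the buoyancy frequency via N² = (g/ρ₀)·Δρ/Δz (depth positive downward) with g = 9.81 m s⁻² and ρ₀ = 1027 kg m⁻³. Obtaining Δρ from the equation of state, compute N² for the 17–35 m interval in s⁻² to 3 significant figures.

3.68 × 10⁻⁴ s⁻²

ΔT = -3.9 K, ΔS = +0.18 psu (deep − shallow).
Δρ/ρ₀ = −αΔT + βΔS = 5.46 × 10⁻⁴ + 1.296 × 10⁻⁴ = 6.756 × 10⁻⁴, so Δρ ≈ 0.6938 kg m⁻³.
N² = (g/ρ₀)·Δρ/Δz = g·(Δρ/ρ₀)/Δz = 9.81 × 6.756 × 10⁻⁴ / 18 = 3.6820 × 10⁻⁴ s⁻² ≈ 3.68 × 10⁻⁴ s⁻².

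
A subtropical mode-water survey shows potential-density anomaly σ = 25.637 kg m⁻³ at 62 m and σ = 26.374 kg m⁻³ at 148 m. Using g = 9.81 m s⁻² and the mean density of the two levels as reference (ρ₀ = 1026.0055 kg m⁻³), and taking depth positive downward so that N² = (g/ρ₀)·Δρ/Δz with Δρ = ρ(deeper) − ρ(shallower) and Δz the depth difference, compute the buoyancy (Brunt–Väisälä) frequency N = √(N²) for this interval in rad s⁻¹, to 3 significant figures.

Δρ = 1026.374 − 1025.637 = 0.737 kg m⁻³ over Δz = 148 − 62 = 86 m.
N² = (9.81/1026.0055) × (0.737/86) = 8.1939 × 10⁻⁵ s⁻².
N = √(8.1939 × 10⁻⁵) = 9.0520 × 10⁻³ rad s⁻¹ ≈ 9.05 × 10⁻³ rad s⁻¹.

9.05 × 10⁻³ rad s⁻¹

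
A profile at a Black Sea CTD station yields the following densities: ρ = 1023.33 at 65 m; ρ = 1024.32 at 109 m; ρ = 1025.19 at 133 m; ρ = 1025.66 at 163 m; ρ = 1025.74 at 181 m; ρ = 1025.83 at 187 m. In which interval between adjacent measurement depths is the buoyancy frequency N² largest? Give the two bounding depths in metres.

Compute the density gradient over each adjacent pair:
  65–109 m: Δρ/Δz = 0.99/44 = 0.022 kg m⁻⁴
  109–133 m: Δρ/Δz = 0.87/24 = 0.036 kg m⁻⁴
  133–163 m: Δρ/Δz = 0.47/30 = 0.016 kg m⁻⁴
  163–181 m: Δρ/Δz = 0.08/18 = 4.4 × 10⁻³ kg m⁻⁴
  181–187 m: Δρ/Δz = 0.09/6 = 0.015 kg m⁻⁴
The largest gradient is in the 109–133 m interval — the pycnocline.

109–133 m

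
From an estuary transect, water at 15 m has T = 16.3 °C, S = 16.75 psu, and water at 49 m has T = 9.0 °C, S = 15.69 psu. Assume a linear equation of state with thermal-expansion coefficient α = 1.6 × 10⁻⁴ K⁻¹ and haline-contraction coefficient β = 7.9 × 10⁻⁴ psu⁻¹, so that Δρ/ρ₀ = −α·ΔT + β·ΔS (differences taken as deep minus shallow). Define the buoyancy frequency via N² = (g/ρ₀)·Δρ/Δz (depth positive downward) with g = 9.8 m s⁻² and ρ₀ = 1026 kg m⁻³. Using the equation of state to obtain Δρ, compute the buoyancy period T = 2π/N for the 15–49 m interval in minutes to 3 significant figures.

ΔT = -7.3 K, ΔS = -1.06 psu (deep − shallow).
Δρ/ρ₀ = −αΔT + βΔS = 1.168 × 10⁻³ − 8.374 × 10⁻⁴ = 3.306 × 10⁻⁴, so Δρ ≈ 0.3392 kg m⁻³.
N² = (g/ρ₀)·Δρ/Δz = g·(Δρ/ρ₀)/Δz = 9.8 × 3.306 × 10⁻⁴ / 34 = 9.5291 × 10⁻⁵ s⁻².
N = √(9.5291 × 10⁻⁵) = 9.7617 × 10⁻³ rad s⁻¹ → T = 2π/N = 643.66 s = 10.728 min ≈ 10.7 min.

10.7 min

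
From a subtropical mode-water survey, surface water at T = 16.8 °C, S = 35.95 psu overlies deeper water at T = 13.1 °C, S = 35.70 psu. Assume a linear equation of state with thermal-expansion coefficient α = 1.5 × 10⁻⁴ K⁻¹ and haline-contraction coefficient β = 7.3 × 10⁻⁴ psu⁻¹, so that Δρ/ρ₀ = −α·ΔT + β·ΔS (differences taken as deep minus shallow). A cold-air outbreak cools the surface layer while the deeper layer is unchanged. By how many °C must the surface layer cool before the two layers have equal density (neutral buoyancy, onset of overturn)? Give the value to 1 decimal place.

Neutral buoyancy requires Δρ = 0, i.e. −α(T_deep − T_surf′) + β(S_deep − S_surf) = 0.
T_surf′ = T_deep − (β/α)·ΔS = 13.1 − (7.3 × 10⁻⁴/1.5 × 10⁻⁴)·(-0.25) = 14.317 °C.
Cooling required: 16.8 − (14.317) = 2.483 °C.

2.5 °C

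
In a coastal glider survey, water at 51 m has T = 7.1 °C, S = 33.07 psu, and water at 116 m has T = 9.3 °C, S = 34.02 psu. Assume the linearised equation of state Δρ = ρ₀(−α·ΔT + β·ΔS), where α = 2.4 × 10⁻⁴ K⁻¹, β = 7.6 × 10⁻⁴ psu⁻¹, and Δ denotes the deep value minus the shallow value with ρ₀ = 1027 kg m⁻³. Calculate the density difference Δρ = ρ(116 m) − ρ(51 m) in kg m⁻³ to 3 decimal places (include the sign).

ΔT = +2.2 K, ΔS = +0.95 psu (deep − shallow).
Δρ/ρ₀ = −(2.4 × 10⁻⁴)(+2.2) + (7.6 × 10⁻⁴)(+0.95) = 1.94 × 10⁻⁴.
Δρ = 1027 × (1.94 × 10⁻⁴) = +0.199 kg m⁻³.
Positive Δρ: denser below, stable.

+0.199 kg m⁻³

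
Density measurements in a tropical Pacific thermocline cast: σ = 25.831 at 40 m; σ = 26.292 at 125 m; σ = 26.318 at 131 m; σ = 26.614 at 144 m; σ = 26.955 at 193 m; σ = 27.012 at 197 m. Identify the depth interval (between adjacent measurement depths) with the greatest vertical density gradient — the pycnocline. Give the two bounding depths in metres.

Compute the density gradient over each adjacent pair:
  40–125 m: Δρ/Δz = 0.461/85 = 5.4 × 10⁻³ kg m⁻⁴
  125–131 m: Δρ/Δz = 0.026/6 = 4.3 × 10⁻³ kg m⁻⁴
  131–144 m: Δρ/Δz = 0.296/13 = 0.023 kg m⁻⁴
  144–193 m: Δρ/Δz = 0.341/49 = 7.0 × 10⁻³ kg m⁻⁴
  193–197 m: Δρ/Δz = 0.057/4 = 0.014 kg m⁻⁴
The largest gradient is in the 131–144 m interval — the pycnocline.

131–144 m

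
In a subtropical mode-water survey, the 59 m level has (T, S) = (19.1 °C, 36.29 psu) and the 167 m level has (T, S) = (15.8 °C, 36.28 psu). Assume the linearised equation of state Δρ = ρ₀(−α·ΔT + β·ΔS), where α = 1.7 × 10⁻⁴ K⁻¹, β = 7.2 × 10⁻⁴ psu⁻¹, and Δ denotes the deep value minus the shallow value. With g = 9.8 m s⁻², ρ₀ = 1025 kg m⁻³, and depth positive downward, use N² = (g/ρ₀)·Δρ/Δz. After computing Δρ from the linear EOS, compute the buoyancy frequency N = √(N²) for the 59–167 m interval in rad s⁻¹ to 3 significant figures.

7.09 × 10⁻³ rad s⁻¹

ΔT = -3.3 K, ΔS = -0.01 psu (deep − shallow).
Δρ/ρ₀ = −αΔT + βΔS = 5.61 × 10⁻⁴ − 7.20 × 10⁻⁶ = 5.538 × 10⁻⁴, so Δρ ≈ 0.5676 kg m⁻³.
N² = (g/ρ₀)·Δρ/Δz = g·(Δρ/ρ₀)/Δz = 9.8 × 5.538 × 10⁻⁴ / 108 = 5.0252 × 10⁻⁵ s⁻².
N = √(5.0252 × 10⁻⁵) = 7.0889 × 10⁻³ rad s⁻¹ ≈ 7.09 × 10⁻³ rad s⁻¹.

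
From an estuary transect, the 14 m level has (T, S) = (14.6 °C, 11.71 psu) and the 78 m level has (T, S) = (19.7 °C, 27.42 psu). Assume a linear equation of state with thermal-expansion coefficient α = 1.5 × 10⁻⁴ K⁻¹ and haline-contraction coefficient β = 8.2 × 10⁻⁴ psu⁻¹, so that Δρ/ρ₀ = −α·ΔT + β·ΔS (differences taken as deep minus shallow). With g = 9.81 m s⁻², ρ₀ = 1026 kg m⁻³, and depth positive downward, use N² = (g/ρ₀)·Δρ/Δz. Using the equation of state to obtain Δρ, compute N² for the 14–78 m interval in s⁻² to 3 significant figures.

ΔT = +5.1 K, ΔS = +15.71 psu (deep − shallow).
Δρ/ρ₀ = −αΔT + βΔS = -7.65 × 10⁻⁴ + 0.0128822 = 0.0121172, so Δρ ≈ 12.43 kg m⁻³.
N² = (g/ρ₀)·Δρ/Δz = g·(Δρ/ρ₀)/Δz = 9.81 × 0.0121172 / 64 = 1.8573 × 10⁻³ s⁻² ≈ 1.86 × 10⁻³ s⁻².

1.86 × 10⁻³ s⁻²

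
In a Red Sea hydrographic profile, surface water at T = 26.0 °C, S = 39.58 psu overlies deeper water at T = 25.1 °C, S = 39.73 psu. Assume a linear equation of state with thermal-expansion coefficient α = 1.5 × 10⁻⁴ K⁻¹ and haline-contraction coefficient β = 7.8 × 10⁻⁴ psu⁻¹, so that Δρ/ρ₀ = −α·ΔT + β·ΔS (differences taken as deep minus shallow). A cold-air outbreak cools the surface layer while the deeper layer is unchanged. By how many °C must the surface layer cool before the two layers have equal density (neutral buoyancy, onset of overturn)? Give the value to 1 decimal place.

Neutral buoyancy requires Δρ = 0, i.e. −α(T_deep − T_surf′) + β(S_deep − S_surf) = 0.
T_surf′ = T_deep − (β/α)·ΔS = 25.1 − (7.8 × 10⁻⁴/1.5 × 10⁻⁴)·(+0.15) = 24.320 °C.
Cooling required: 26.0 − (24.320) = 1.680 °C.

1.7 °C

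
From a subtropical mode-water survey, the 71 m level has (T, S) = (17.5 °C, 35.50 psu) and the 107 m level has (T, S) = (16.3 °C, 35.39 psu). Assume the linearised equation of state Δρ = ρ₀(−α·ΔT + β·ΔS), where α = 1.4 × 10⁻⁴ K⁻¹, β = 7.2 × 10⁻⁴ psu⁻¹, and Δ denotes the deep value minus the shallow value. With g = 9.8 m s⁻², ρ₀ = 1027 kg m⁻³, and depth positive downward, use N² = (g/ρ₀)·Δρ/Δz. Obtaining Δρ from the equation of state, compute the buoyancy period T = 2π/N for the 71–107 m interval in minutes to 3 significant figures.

ΔT = -1.2 K, ΔS = -0.11 psu (deep − shallow).
Δρ/ρ₀ = −αΔT + βΔS = 1.68 × 10⁻⁴ − 7.92 × 10⁻⁵ = 8.88 × 10⁻⁵, so Δρ ≈ 0.09120 kg m⁻³.
N² = (g/ρ₀)·Δρ/Δz = g·(Δρ/ρ₀)/Δz = 9.8 × 8.88 × 10⁻⁵ / 36 = 2.4173 × 10⁻⁵ s⁻².
N = √(2.4173 × 10⁻⁵) = 4.9166 × 10⁻³ rad s⁻¹ → T = 2π/N = 1.2780 × 10³ s = 21.300 min ≈ 21.3 min.

21.3 min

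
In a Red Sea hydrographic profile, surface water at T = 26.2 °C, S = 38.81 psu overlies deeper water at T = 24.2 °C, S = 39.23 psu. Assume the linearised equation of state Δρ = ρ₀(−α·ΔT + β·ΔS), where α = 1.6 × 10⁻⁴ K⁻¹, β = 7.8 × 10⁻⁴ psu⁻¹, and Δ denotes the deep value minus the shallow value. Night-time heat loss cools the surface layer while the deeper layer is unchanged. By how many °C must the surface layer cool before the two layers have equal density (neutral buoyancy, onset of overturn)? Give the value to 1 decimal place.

4.0 °C

Neutral buoyancy requires Δρ = 0, i.e. −α(T_deep − T_surf′) + β(S_deep − S_surf) = 0.
T_surf′ = T_deep − (β/α)·ΔS = 24.2 − (7.8 × 10⁻⁴/1.6 × 10⁻⁴)·(+0.42) = 22.152 °C.
Cooling required: 26.2 − (22.152) = 4.048 °C.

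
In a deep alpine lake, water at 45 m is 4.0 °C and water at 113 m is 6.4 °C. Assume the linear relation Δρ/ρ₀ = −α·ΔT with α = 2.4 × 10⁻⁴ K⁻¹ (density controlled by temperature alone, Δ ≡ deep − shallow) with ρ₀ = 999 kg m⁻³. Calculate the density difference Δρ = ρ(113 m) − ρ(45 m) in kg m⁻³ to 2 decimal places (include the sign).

-0.58 kg m⁻³

ΔT = +2.4 K, Δρ/ρ₀ = −αΔT = -5.76 × 10⁻⁴.
Δρ = 999 × (-5.76 × 10⁻⁴) = -0.58 kg m⁻³.
Negative Δρ: lighter below, statically unstable.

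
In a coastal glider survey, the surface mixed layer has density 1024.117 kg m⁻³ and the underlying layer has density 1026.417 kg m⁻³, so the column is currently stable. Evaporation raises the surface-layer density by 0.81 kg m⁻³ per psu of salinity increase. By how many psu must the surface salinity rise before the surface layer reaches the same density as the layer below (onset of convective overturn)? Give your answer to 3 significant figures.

2.84 psu

Density deficit of the surface layer: 1026.417 − 1024.117 = 2.3 kg m⁻³.
Required change = 2.3 / 0.81 = 2.84 psu.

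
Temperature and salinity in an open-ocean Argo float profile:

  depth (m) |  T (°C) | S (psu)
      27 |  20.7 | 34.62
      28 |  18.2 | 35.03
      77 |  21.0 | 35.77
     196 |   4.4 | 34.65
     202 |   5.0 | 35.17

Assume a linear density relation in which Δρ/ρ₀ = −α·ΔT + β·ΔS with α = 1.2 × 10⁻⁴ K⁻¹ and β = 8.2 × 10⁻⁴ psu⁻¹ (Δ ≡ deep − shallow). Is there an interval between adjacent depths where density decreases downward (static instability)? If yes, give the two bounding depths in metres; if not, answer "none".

Evaluate Δρ/ρ₀ = −αΔT + βΔS across each adjacent pair:
  27–28 m: −αΔT+βΔS = −(1.2 × 10⁻⁴)(-2.5)+(8.2 × 10⁻⁴)(+0.41) = 6.4 × 10⁻⁴ → stable
  28–77 m: −αΔT+βΔS = −(1.2 × 10⁻⁴)(+2.8)+(8.2 × 10⁻⁴)(+0.74) = 2.7 × 10⁻⁴ → stable
  77–196 m: −αΔT+βΔS = −(1.2 × 10⁻⁴)(-16.6)+(8.2 × 10⁻⁴)(-1.12) = 1.1 × 10⁻³ → stable
  196–202 m: −αΔT+βΔS = −(1.2 × 10⁻⁴)(+0.6)+(8.2 × 10⁻⁴)(+0.52) = 3.5 × 10⁻⁴ → stable
Every interval has Δρ > 0: the column is stably stratified throughout.

none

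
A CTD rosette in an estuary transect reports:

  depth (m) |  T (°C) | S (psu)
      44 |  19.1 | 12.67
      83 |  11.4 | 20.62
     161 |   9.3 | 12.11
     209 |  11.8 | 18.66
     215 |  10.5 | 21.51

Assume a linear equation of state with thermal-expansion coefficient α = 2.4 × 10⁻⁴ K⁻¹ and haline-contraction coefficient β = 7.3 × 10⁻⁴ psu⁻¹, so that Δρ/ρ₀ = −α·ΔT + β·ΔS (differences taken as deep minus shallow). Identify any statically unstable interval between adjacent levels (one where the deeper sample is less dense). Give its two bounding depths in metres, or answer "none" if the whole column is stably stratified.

Evaluate Δρ/ρ₀ = −αΔT + βΔS across each adjacent pair:
  44–83 m: −αΔT+βΔS = −(2.4 × 10⁻⁴)(-7.7)+(7.3 × 10⁻⁴)(+7.95) = 7.7 × 10⁻³ → stable
  83–161 m: −αΔT+βΔS = −(2.4 × 10⁻⁴)(-2.1)+(7.3 × 10⁻⁴)(-8.51) = -5.7 × 10⁻³ → UNSTABLE
  161–209 m: −αΔT+βΔS = −(2.4 × 10⁻⁴)(+2.5)+(7.3 × 10⁻⁴)(+6.55) = 4.2 × 10⁻³ → stable
  209–215 m: −αΔT+βΔS = −(2.4 × 10⁻⁴)(-1.3)+(7.3 × 10⁻⁴)(+2.85) = 2.4 × 10⁻³ → stable
The 83–161 m interval has Δρ < 0: lighter water underlies denser water.

83–161 m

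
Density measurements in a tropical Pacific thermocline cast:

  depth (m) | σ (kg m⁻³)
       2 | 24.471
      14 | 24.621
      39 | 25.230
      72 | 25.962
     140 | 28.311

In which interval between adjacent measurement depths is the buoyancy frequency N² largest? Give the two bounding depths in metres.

72–140 m

Compute the density gradient over each adjacent pair:
  2–14 m: Δρ/Δz = 0.150/12 = 0.012 kg m⁻⁴
  14–39 m: Δρ/Δz = 0.609/25 = 0.024 kg m⁻⁴
  39–72 m: Δρ/Δz = 0.732/33 = 0.022 kg m⁻⁴
  72–140 m: Δρ/Δz = 2.349/68 = 0.035 kg m⁻⁴
The largest gradient is in the 72–140 m interval — the pycnocline.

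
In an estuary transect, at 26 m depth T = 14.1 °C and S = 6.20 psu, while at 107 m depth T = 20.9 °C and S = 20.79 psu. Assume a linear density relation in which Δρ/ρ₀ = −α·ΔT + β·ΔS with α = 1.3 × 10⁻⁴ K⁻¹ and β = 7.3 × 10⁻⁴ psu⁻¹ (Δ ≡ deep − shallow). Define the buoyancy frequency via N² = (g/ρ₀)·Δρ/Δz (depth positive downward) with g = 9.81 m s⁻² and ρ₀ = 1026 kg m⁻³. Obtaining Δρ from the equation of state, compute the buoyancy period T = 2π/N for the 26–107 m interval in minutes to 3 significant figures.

ΔT = +6.8 K, ΔS = +14.59 psu (deep − shallow).
Δρ/ρ₀ = −αΔT + βΔS = -8.84 × 10⁻⁴ + 0.0106507 = 9.7667 × 10⁻³, so Δρ ≈ 10.02 kg m⁻³.
N² = (g/ρ₀)·Δρ/Δz = g·(Δρ/ρ₀)/Δz = 9.81 × 9.7667 × 10⁻³ / 81 = 1.1829 × 10⁻³ s⁻².
N = √(1.1829 × 10⁻³) = 0.034393 rad s⁻¹ → T = 2π/N = 182.69 s = 3.0448 min ≈ 3.04 min.

3.04 min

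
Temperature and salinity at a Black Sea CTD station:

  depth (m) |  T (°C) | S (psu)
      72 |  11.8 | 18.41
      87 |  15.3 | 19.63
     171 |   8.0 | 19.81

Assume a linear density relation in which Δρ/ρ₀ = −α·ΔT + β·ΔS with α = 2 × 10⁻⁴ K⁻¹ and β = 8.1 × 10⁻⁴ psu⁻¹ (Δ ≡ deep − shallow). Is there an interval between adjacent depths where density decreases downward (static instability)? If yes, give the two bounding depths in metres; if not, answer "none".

none

Evaluate Δρ/ρ₀ = −αΔT + βΔS across each adjacent pair:
  72–87 m: −αΔT+βΔS = −(2 × 10⁻⁴)(+3.5)+(8.1 × 10⁻⁴)(+1.22) = 2.9 × 10⁻⁴ → stable
  87–171 m: −αΔT+βΔS = −(2 × 10⁻⁴)(-7.3)+(8.1 × 10⁻⁴)(+0.18) = 1.6 × 10⁻³ → stable
Every interval has Δρ > 0: the column is stably stratified throughout.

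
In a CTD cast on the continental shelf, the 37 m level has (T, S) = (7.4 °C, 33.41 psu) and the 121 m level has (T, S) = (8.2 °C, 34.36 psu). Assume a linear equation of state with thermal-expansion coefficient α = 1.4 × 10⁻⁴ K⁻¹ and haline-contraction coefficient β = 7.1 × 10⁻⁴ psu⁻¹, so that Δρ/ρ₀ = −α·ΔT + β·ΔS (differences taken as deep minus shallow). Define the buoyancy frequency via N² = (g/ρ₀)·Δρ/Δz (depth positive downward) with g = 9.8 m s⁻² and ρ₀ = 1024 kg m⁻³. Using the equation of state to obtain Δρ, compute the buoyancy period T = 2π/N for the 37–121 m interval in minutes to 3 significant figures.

ΔT = +0.8 K, ΔS = +0.95 psu (deep − shallow).
Δρ/ρ₀ = −αΔT + βΔS = -1.12 × 10⁻⁴ + 6.745 × 10⁻⁴ = 5.625 × 10⁻⁴, so Δρ ≈ 0.5760 kg m⁻³.
N² = (g/ρ₀)·Δρ/Δz = g·(Δρ/ρ₀)/Δz = 9.8 × 5.625 × 10⁻⁴ / 84 = 6.5625 × 10⁻⁵ s⁻².
N = √(6.5625 × 10⁻⁵) = 8.1009 × 10⁻³ rad s⁻¹ → T = 2π/N = 775.62 s = 12.927 min ≈ 12.9 min.

12.9 min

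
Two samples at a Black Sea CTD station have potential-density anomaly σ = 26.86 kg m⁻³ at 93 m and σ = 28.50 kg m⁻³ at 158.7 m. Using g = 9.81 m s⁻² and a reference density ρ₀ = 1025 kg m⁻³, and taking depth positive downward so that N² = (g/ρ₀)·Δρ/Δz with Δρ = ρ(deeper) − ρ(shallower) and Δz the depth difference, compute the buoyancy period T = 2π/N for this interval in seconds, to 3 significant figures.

Δρ = 1028.50 − 1026.86 = 1.64 kg m⁻³ over Δz = 158.7 − 93 = 65.7 m.
N² = (9.81/1025) × (1.64/65.7) = 2.3890 × 10⁻⁴ s⁻².
N = √(2.3890 × 10⁻⁴) = 0.015456 rad s⁻¹, so T = 2π/N = 406.52 s ≈ 407 s.

407 s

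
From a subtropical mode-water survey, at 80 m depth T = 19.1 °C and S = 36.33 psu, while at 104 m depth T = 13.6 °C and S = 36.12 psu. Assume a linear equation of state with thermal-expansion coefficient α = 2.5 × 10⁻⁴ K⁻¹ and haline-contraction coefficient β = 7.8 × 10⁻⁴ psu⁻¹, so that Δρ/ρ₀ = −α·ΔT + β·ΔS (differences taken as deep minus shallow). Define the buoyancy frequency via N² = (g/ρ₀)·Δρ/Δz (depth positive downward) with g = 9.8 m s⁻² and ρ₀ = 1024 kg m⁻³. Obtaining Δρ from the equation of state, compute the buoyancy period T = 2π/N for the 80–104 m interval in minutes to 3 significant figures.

ΔT = -5.5 K, ΔS = -0.21 psu (deep − shallow).
Δρ/ρ₀ = −αΔT + βΔS = 1.375 × 10⁻³ − 1.638 × 10⁻⁴ = 1.2112 × 10⁻³, so Δρ ≈ 1.240 kg m⁻³.
N² = (g/ρ₀)·Δρ/Δz = g·(Δρ/ρ₀)/Δz = 9.8 × 1.2112 × 10⁻³ / 24 = 4.9457 × 10⁻⁴ s⁻².
N = √(4.9457 × 10⁻⁴) = 0.022239 rad s⁻¹ → T = 2π/N = 282.53 s = 4.7088 min ≈ 4.71 min.

4.71 min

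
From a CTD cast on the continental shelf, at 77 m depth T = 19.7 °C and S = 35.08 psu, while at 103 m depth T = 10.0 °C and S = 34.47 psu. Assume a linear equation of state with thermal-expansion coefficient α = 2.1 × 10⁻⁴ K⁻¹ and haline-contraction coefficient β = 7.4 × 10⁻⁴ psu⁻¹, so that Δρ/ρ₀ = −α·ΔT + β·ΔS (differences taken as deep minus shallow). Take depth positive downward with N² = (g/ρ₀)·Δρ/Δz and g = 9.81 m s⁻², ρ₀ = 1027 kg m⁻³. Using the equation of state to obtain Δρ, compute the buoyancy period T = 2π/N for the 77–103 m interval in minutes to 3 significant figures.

ΔT = -9.7 K, ΔS = -0.61 psu (deep − shallow).
Δρ/ρ₀ = −αΔT + βΔS = 2.037 × 10⁻³ − 4.514 × 10⁻⁴ = 1.5856 × 10⁻³, so Δρ ≈ 1.628 kg m⁻³.
N² = (g/ρ₀)·Δρ/Δz = g·(Δρ/ρ₀)/Δz = 9.81 × 1.5856 × 10⁻³ / 26 = 5.9826 × 10⁻⁴ s⁻².
N = √(5.9826 × 10⁻⁴) = 0.024459 rad s⁻¹ → T = 2π/N = 256.89 s = 4.2815 min ≈ 4.28 min.

4.28 min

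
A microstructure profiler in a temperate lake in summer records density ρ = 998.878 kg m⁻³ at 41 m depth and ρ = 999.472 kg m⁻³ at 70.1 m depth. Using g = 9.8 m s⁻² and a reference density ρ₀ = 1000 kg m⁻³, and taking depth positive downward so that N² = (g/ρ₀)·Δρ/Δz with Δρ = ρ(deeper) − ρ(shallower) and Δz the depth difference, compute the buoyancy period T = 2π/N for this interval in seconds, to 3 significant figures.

Δρ = 999.472 − 998.878 = 0.594 kg m⁻³ over Δz = 70.1 − 41 = 29.1 m.
N² = (9.8/1000) × (0.594/29.1) = 2.0004 × 10⁻⁴ s⁻².
N = √(2.0004 × 10⁻⁴) = 0.014144 rad s⁻¹, so T = 2π/N = 444.23 s ≈ 444 s.
N² > 0, so the interval is statically stable.

444 s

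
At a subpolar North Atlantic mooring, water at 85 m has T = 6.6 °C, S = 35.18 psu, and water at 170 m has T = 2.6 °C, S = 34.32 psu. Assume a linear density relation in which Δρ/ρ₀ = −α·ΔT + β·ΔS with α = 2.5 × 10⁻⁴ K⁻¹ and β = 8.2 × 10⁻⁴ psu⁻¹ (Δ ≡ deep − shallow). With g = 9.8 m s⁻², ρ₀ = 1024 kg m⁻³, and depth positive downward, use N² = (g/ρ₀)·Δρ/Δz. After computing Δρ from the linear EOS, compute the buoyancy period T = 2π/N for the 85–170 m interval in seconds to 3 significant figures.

ΔT = -4.0 K, ΔS = -0.86 psu (deep − shallow).
Δρ/ρ₀ = −αΔT + βΔS = 1.00 × 10⁻³ − 7.052 × 10⁻⁴ = 2.948 × 10⁻⁴, so Δρ ≈ 0.3019 kg m⁻³.
N² = (g/ρ₀)·Δρ/Δz = g·(Δρ/ρ₀)/Δz = 9.8 × 2.948 × 10⁻⁴ / 85 = 3.3989 × 10⁻⁵ s⁻².
N = √(3.3989 × 10⁻⁵) = 5.8300 × 10⁻³ rad s⁻¹ → T = 2π/N = 1.0777 × 10³ s ≈ 1.08 × 10³ s.

1.08 × 10³ s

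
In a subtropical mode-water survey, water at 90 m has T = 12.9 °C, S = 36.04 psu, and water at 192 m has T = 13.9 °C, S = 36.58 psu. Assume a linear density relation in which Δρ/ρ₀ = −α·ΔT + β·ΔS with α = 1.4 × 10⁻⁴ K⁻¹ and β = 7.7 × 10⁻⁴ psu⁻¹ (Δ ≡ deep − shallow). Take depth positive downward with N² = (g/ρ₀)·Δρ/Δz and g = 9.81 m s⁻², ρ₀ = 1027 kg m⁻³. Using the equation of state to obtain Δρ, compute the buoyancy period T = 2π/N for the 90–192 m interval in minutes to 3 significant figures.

ΔT = +1.0 K, ΔS = +0.54 psu (deep − shallow).
Δρ/ρ₀ = −αΔT + βΔS = -1.40 × 10⁻⁴ + 4.158 × 10⁻⁴ = 2.758 × 10⁻⁴, so Δρ ≈ 0.2832 kg m⁻³.
N² = (g/ρ₀)·Δρ/Δz = g·(Δρ/ρ₀)/Δz = 9.81 × 2.758 × 10⁻⁴ / 102 = 2.6525 × 10⁻⁵ s⁻².
N = √(2.6525 × 10⁻⁵) = 5.1502 × 10⁻³ rad s⁻¹ → T = 2π/N = 1.2200 × 10³ s = 20.333 min ≈ 20.3 min.

20.3 min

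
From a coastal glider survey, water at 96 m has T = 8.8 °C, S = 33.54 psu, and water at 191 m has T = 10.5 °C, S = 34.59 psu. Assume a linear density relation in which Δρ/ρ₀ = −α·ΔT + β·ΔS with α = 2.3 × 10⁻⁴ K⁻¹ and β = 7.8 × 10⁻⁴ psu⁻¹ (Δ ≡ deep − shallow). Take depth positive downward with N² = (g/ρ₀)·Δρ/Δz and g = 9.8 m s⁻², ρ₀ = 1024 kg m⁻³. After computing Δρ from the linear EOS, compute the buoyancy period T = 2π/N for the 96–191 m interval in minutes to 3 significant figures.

15.8 min

ΔT = +1.7 K, ΔS = +1.05 psu (deep − shallow).
Δρ/ρ₀ = −αΔT + βΔS = -3.91 × 10⁻⁴ + 8.19 × 10⁻⁴ = 4.28 × 10⁻⁴, so Δρ ≈ 0.4383 kg m⁻³.
N² = (g/ρ₀)·Δρ/Δz = g·(Δρ/ρ₀)/Δz = 9.8 × 4.28 × 10⁻⁴ / 95 = 4.4152 × 10⁻⁵ s⁻².
N = √(4.4152 × 10⁻⁵) = 6.6447 × 10⁻³ rad s⁻¹ → T = 2π/N = 945.59 s = 15.760 min ≈ 15.8 min.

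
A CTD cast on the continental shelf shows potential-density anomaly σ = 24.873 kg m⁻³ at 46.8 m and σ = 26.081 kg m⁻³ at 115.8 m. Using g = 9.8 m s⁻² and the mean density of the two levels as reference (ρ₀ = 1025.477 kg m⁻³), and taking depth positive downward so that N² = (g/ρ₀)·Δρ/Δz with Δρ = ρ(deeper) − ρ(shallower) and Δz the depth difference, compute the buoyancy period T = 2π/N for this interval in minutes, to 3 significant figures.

Δρ = 1026.081 − 1024.873 = 1.208 kg m⁻³ over Δz = 115.8 − 46.8 = 69 m.
N² = (9.8/1025.477) × (1.208/69) = 1.6731 × 10⁻⁴ s⁻².
N = √(1.6731 × 10⁻⁴) = 0.012935 rad s⁻¹, so T = 2π/N = 485.75 s = 8.0958 min ≈ 8.10 min.
Since Δρ > 0 the layer is stably stratified.

8.10 min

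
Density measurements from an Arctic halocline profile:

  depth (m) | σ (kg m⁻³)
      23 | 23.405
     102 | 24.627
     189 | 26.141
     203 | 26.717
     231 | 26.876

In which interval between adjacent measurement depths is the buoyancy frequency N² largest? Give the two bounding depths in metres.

189–203 m

Compute the density gradient over each adjacent pair:
  23–102 m: Δρ/Δz = 1.222/79 = 0.015 kg m⁻⁴
  102–189 m: Δρ/Δz = 1.514/87 = 0.017 kg m⁻⁴
  189–203 m: Δρ/Δz = 0.576/14 = 0.041 kg m⁻⁴
  203–231 m: Δρ/Δz = 0.159/28 = 5.7 × 10⁻³ kg m⁻⁴
The largest gradient is in the 189–203 m interval — the pycnocline.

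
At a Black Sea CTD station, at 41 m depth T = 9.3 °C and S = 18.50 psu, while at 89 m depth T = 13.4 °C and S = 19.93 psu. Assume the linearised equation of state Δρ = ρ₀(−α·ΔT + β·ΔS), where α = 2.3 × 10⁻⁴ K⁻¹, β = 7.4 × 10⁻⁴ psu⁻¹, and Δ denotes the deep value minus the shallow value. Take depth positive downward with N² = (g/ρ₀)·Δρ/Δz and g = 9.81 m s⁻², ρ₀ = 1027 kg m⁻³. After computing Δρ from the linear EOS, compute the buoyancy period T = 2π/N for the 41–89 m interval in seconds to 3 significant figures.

ΔT = +4.1 K, ΔS = +1.43 psu (deep − shallow).
Δρ/ρ₀ = −αΔT + βΔS = -9.43 × 10⁻⁴ + 1.0582 × 10⁻³ = 1.152 × 10⁻⁴, so Δρ ≈ 0.1183 kg m⁻³.
N² = (g/ρ₀)·Δρ/Δz = g·(Δρ/ρ₀)/Δz = 9.81 × 1.152 × 10⁻⁴ / 48 = 2.3544 × 10⁻⁵ s⁻².
N = √(2.3544 × 10⁻⁵) = 4.8522 × 10⁻³ rad s⁻¹ → T = 2π/N = 1.2949 × 10³ s ≈ 1.29 × 10³ s.

1.29 × 10³ s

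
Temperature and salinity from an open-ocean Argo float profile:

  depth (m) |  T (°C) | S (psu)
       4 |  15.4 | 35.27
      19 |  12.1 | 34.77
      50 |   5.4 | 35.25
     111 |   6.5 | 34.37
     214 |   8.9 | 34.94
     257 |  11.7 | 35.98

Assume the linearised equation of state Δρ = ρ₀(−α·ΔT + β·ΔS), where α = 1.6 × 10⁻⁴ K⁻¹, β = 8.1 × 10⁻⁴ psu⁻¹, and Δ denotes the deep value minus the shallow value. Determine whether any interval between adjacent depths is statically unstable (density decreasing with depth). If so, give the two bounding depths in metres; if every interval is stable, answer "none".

50–111 m

Evaluate Δρ/ρ₀ = −αΔT + βΔS across each adjacent pair:
  4–19 m: −αΔT+βΔS = −(1.6 × 10⁻⁴)(-3.3)+(8.1 × 10⁻⁴)(-0.50) = 1.2 × 10⁻⁴ → stable
  19–50 m: −αΔT+βΔS = −(1.6 × 10⁻⁴)(-6.7)+(8.1 × 10⁻⁴)(+0.48) = 1.5 × 10⁻³ → stable
  50–111 m: −αΔT+βΔS = −(1.6 × 10⁻⁴)(+1.1)+(8.1 × 10⁻⁴)(-0.88) = -8.9 × 10⁻⁴ → UNSTABLE
  111–214 m: −αΔT+βΔS = −(1.6 × 10⁻⁴)(+2.4)+(8.1 × 10⁻⁴)(+0.57) = 7.8 × 10⁻⁵ → stable
  214–257 m: −αΔT+βΔS = −(1.6 × 10⁻⁴)(+2.8)+(8.1 × 10⁻⁴)(+1.04) = 3.9 × 10⁻⁴ → stable
The 50–111 m interval has Δρ < 0: lighter water underlies denser water.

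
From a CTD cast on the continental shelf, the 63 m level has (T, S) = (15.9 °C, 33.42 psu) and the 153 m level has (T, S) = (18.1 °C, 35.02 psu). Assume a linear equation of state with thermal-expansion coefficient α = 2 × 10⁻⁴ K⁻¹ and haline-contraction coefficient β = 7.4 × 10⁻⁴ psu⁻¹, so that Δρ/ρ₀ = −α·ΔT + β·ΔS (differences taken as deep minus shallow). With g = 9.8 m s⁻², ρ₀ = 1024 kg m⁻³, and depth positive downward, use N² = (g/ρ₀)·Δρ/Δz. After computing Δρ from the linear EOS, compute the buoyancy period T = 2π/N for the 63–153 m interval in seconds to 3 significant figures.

ΔT = +2.2 K, ΔS = +1.60 psu (deep − shallow).
Δρ/ρ₀ = −αΔT + βΔS = -4.40 × 10⁻⁴ + 1.184 × 10⁻³ = 7.44 × 10⁻⁴, so Δρ ≈ 0.7619 kg m⁻³.
N² = (g/ρ₀)·Δρ/Δz = g·(Δρ/ρ₀)/Δz = 9.8 × 7.44 × 10⁻⁴ / 90 = 8.1013 × 10⁻⁵ s⁻².
N = √(8.1013 × 10⁻⁵) = 9.0007 × 10⁻³ rad s⁻¹ → T = 2π/N = 698.08 s ≈ 698 s.

698 s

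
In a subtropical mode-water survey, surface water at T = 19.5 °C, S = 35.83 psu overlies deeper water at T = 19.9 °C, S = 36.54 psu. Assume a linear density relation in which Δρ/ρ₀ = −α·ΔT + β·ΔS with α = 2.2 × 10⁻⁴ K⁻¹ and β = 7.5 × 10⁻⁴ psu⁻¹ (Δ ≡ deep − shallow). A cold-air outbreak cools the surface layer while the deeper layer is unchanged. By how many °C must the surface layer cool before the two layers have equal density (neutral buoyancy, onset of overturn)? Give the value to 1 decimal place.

2.0 °C

Neutral buoyancy requires Δρ = 0, i.e. −α(T_deep − T_surf′) + β(S_deep − S_surf) = 0.
T_surf′ = T_deep − (β/α)·ΔS = 19.9 − (7.5 × 10⁻⁴/2.2 × 10⁻⁴)·(+0.71) = 17.480 °C.
Cooling required: 19.5 − (17.480) = 2.020 °C.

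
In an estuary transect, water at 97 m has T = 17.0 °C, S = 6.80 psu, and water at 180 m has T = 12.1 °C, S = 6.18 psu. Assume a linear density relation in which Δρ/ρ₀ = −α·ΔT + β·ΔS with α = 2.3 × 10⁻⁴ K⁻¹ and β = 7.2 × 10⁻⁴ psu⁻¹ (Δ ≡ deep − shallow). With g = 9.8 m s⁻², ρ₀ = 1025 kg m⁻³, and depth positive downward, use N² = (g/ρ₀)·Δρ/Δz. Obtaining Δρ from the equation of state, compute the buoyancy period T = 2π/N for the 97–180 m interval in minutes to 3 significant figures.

ΔT = -4.9 K, ΔS = -0.62 psu (deep − shallow).
Δρ/ρ₀ = −αΔT + βΔS = 1.127 × 10⁻³ − 4.464 × 10⁻⁴ = 6.806 × 10⁻⁴, so Δρ ≈ 0.6976 kg m⁻³.
N² = (g/ρ₀)·Δρ/Δz = g·(Δρ/ρ₀)/Δz = 9.8 × 6.806 × 10⁻⁴ / 83 = 8.0360 × 10⁻⁵ s⁻².
N = √(8.0360 × 10⁻⁵) = 8.9644 × 10⁻³ rad s⁻¹ → T = 2π/N = 700.90 s = 11.682 min ≈ 11.7 min.

11.7 min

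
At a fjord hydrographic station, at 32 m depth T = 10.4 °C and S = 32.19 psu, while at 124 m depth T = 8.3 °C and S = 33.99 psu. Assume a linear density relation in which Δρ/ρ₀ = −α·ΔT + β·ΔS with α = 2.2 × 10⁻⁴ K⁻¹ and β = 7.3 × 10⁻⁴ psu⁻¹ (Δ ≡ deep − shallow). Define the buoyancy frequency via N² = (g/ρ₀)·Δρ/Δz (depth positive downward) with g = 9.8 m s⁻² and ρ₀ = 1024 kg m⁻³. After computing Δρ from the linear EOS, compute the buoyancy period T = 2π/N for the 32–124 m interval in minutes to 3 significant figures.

ΔT = -2.1 K, ΔS = +1.80 psu (deep − shallow).
Δρ/ρ₀ = −αΔT + βΔS = 4.62 × 10⁻⁴ + 1.314 × 10⁻³ = 1.776 × 10⁻³, so Δρ ≈ 1.819 kg m⁻³.
N² = (g/ρ₀)·Δρ/Δz = g·(Δρ/ρ₀)/Δz = 9.8 × 1.776 × 10⁻³ / 92 = 1.8918 × 10⁻⁴ s⁻².
N = √(1.8918 × 10⁻⁴) = 0.013754 rad s⁻¹ → T = 2π/N = 456.83 s = 7.6138 min ≈ 7.61 min.

7.61 min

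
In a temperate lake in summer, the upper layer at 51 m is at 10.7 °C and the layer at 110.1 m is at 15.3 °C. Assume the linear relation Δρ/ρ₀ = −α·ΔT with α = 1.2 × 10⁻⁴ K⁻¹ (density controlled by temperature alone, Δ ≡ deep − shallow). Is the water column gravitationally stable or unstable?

unstable

ΔT = 15.3 − 10.7 = +4.6 K, so Δρ/ρ₀ = −αΔT = -5.52 × 10⁻⁴.
Δρ/ρ₀ < 0, so Δρ < 0: deeper water is lighter → statically unstable; the column would overturn.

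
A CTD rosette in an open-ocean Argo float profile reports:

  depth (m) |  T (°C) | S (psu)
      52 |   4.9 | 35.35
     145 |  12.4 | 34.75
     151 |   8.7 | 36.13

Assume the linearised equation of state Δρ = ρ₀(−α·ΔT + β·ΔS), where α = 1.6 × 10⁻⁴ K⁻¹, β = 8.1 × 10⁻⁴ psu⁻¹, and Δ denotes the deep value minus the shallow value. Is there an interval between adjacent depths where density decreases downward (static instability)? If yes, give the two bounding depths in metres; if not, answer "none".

Evaluate Δρ/ρ₀ = −αΔT + βΔS across each adjacent pair:
  52–145 m: −αΔT+βΔS = −(1.6 × 10⁻⁴)(+7.5)+(8.1 × 10⁻⁴)(-0.60) = -1.7 × 10⁻³ → UNSTABLE
  145–151 m: −αΔT+βΔS = −(1.6 × 10⁻⁴)(-3.7)+(8.1 × 10⁻⁴)(+1.38) = 1.7 × 10⁻³ → stable
The 52–145 m interval has Δρ < 0: lighter water underlies denser water.

52–145 m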